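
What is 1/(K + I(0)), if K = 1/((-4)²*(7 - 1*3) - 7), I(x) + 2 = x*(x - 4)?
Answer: -57/113 ≈ -0.50443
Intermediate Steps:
I(x) = -2 + x*(-4 + x) (I(x) = -2 + x*(x - 4) = -2 + x*(-4 + x))
K = 1/57 (K = 1/(16*(7 - 3) - 7) = 1/(16*4 - 7) = 1/(64 - 7) = 1/57 ≈ 0.017544)
1/(K + I(0)) = 1/(1/57 + (-2 + 0² - 4*0)) = 1/(1/57 + (-2 + 0 + 0)) = 1/(1/57 - 2) = 1/(-113/57) = -57/113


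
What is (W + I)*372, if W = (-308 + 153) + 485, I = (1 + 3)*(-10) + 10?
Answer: 111600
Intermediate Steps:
I = -30 (I = 4*(-10) + 10 = -40 + 10 = -30)
W = 330 (W = -155 + 485 = 330)
(W + I)*372 = (330 - 30)*372 = 300*372 = 111600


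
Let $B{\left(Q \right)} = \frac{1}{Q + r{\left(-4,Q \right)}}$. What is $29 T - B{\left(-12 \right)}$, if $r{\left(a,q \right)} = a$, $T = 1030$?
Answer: $\frac{477921}{16} \approx 29870.0$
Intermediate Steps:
$B{\left(Q \right)} = \frac{1}{-4 + Q}$ ($B{\left(Q \right)} = \frac{1}{Q - 4} = \frac{1}{-4 + Q}$)
$29 T - B{\left(-12 \right)} = 29 \cdot 1030 - \frac{1}{-4 - 12} = 29870 - \frac{1}{-16} = 29870 - - \frac{1}{16} = 29870 + \frac{1}{16} = \frac{477921}{16}$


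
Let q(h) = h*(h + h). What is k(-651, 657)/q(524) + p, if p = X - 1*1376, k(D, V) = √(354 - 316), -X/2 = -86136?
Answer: 170896 + √38/549152 ≈ 1.7090e+5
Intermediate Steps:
X = 172272 (X = -2*(-86136) = 172272)
k(D, V) = √38
q(h) = 2*h² (q(h) = h*(2*h) = 2*h²)
p = 170896 (p = 172272 - 1*1376 = 172272 - 1376 = 170896)
k(-651, 657)/q(524) + p = √38/((2*524²)) + 170896 = √38/((2*274576)) + 170896 = √38/549152 + 170896 = 170896 + √38/549152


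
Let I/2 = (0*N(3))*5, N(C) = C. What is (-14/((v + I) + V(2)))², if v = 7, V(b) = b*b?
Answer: 196/121 ≈ 1.6198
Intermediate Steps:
V(b) = b²
I = 0 (I = 2*((0*3)*5) = 2*(0*5) = 2*0 = 0)
(-14/((v + I) + V(2)))² = (-14/((7 + 0) + 2²))² = (-14/(7 + 4))² = (-14/11)² = 196/121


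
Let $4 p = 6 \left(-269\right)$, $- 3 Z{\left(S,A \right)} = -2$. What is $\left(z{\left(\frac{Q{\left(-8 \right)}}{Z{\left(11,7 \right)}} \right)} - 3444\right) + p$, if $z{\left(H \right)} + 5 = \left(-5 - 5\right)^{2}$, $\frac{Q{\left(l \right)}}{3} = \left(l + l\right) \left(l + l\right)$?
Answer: $- \frac{7505}{2} \approx -3752.5$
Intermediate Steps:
$Z{\left(S,A \right)} = \frac{2}{3}$ ($Z{\left(S,A \right)} = \left(- \frac{1}{3}\right) \left(-2\right) = \frac{2}{3}$)
$Q{\left(l \right)} = 12 l^{2}$ ($Q{\left(l \right)} = 3 \left(l + l\right) \left(l + l\right) = 3 \cdot 2 l 2 l = 3 \cdot 4 l^{2} = 12 l^{2}$)
$z{\left(H \right)} = 95$ ($z{\left(H \right)} = -5 + \left(-5 - 5\right)^{2} = -5 + \left(-10\right)^{2} = -5 + 100 = 95$)
$p = - \frac{807}{2}$ ($p = \frac{6 \left(-269\right)}{4} = \frac{1}{4} \left(-1614\right) = - \frac{807}{2} \approx -403.5$)
$\left(z{\left(\frac{Q{\left(-8 \right)}}{Z{\left(11,7 \right)}} \right)} - 3444\right) + p = \left(95 - 3444\right) - \frac{807}{2} = -3349 - \frac{807}{2} = - \frac{7505}{2}$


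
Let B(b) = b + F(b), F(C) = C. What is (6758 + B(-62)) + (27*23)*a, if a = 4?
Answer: 9118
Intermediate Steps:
B(b) = 2*b (B(b) = b + b = 2*b)
(6758 + B(-62)) + (27*23)*a = (6758 + 2*(-62)) + (27*23)*4 = (6758 - 124) + 621*4 = 6634 + 2484 = 9118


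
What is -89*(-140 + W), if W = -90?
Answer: 20470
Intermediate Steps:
-89*(-140 + W) = -89*(-140 - 90) = -89*(-230) = 20470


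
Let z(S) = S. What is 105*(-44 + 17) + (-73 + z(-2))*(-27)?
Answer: -810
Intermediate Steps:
105*(-44 + 17) + (-73 + z(-2))*(-27) = 105*(-44 + 17) + (-73 - 2)*(-27) = 105*(-27) - 75*(-27) = -2835 + 2025 = -810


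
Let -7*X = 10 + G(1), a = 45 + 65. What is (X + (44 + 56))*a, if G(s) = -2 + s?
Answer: 76010/7 ≈ 10859.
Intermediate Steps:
a = 110
X = -9/7 (X = -(10 + (-2 + 1))/7 = -(10 - 1)/7 = -1/7*9 = -9/7 ≈ -1.2857)
(X + (44 + 56))*a = (-9/7 + (44 + 56))*110 = (-9/7 + 100)*110 = (691/7)*110 = 76010/7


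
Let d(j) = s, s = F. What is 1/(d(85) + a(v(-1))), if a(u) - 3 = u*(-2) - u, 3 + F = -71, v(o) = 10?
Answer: -1/101 ≈ -0.0099010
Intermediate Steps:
F = -74 (F = -3 - 71 = -74)
a(u) = 3 - 3*u (a(u) = 3 + (u*(-2) - u) = 3 + (-2*u - u) = 3 - 3*u)
s = -74
d(j) = -74
1/(d(85) + a(v(-1))) = 1/(-74 + (3 - 3*10)) = 1/(-74 + (3 - 30)) = 1/(-74 - 27) = 1/(-101) = -1/101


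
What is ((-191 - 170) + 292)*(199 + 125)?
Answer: -22356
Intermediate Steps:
((-191 - 170) + 292)*(199 + 125) = (-361 + 292)*324 = -69*324 = -22356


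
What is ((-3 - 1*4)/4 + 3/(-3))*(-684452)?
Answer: 1882243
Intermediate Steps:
((-3 - 1*4)/4 + 3/(-3))*(-684452) = ((-3 - 4)*(1/4) + 3*(-1/3))*(-684452) = (-7*1/4 - 1)*(-684452) = (-7/4 - 1)*(-684452) = -11/4*(-684452) = 1882243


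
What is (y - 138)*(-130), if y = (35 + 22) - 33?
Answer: 14820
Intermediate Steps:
y = 24 (y = 57 - 33 = 24)
(y - 138)*(-130) = (24 - 138)*(-130) = -114*(-130) = 14820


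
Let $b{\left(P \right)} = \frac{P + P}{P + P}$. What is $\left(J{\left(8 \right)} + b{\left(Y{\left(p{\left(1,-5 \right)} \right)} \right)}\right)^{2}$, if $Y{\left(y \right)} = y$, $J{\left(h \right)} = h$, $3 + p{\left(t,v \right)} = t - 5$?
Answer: $81$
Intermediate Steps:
$p{\left(t,v \right)} = -8 + t$ ($p{\left(t,v \right)} = -3 + \left(t - 5\right) = -3 + \left(-5 + t\right) = -8 + t$)
$b{\left(P \right)} = 1$ ($b{\left(P \right)} = \frac{2 P}{2 P} = 2 P \frac{1}{2 P} = 1$)
$\left(J{\left(8 \right)} + b{\left(Y{\left(p{\left(1,-5 \right)} \right)} \right)}\right)^{2} = \left(8 + 1\right)^{2} = 9^{2} = 81$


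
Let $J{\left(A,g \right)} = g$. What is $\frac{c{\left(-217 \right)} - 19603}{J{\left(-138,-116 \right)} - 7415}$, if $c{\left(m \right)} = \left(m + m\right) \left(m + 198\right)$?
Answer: $\frac{11357}{7531} \approx 1.508$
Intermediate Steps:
$c{\left(m \right)} = 2 m \left(198 + m\right)$
$\frac{c{\left(-217 \right)} - 19603}{J{\left(-138,-116 \right)} - 7415} = \frac{2 \left(-217\right) \left(198 - 217\right) - 19603}{-116 - 7415} = \frac{2 \left(-217\right) \left(-19\right) - 19603}{-7531} = \left(8246 - 19603\right) \left(- \frac{1}{7531}\right) = \left(-11357\right) \left(- \frac{1}{7531}\right) = \frac{11357}{7531}$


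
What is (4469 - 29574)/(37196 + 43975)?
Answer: -25105/81171 ≈ -0.30929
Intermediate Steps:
(4469 - 29574)/(37196 + 43975) = -25105/81171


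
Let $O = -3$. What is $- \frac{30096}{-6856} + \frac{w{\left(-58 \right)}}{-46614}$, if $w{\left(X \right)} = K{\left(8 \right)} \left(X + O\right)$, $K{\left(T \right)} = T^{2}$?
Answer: $\frac{89353798}{19974099} \approx 4.4735$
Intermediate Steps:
$w{\left(X \right)} = -192 + 64 X$ ($w{\left(X \right)} = 8^{2} \left(X - 3\right) = 64 \left(-3 + X\right) = -192 + 64 X$)
$- \frac{30096}{-6856} + \frac{w{\left(-58 \right)}}{-46614} = - \frac{30096}{-6856} + \frac{-192 + 64 \left(-58\right)}{-46614} = \left(-30096\right) \left(- \frac{1}{6856}\right) + \left(-192 - 3712\right) \left(- \frac{1}{46614}\right) = \frac{3762}{857} - - \frac{1952}{23307} = \frac{3762}{857} + \frac{1952}{23307} = \frac{89353798}{19974099}$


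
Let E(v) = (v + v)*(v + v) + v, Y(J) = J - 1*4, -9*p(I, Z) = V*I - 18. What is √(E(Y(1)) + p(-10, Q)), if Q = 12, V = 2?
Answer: √335/3 ≈ 6.1010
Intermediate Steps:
p(I, Z) = 2 - 2*I/9 (p(I, Z) = -(2*I - 18)/9 = -(-18 + 2*I)/9 = 2 - 2*I/9)
Y(J) = -4 + J (Y(J) = J - 4 = -4 + J)
E(v) = v + 4*v² (E(v) = (2*v)*(2*v) + v = 4*v² + v = v + 4*v²)
√(E(Y(1)) + p(-10, Q)) = √((-4 + 1)*(1 + 4*(-4 + 1)) + (2 - 2/9*(-10))) = √(-3*(1 + 4*(-3)) + (2 + 20/9)) = √(-3*(1 - 12) + 38/9) = √(-3*(-11) + 38/9) = √(33 + 38/9) = √(335/9) = √335/3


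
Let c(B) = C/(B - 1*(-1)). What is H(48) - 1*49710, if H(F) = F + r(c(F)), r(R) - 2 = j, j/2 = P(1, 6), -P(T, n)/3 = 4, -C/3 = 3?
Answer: -49684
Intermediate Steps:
C = -9 (C = -3*3 = -9)
P(T, n) = -12 (P(T, n) = -3*4 = -12)
c(B) = -9/(1 + B) (c(B) = -9/(B - 1*(-1)) = -9/(B + 1) = -9/(1 + B))
j = -24 (j = 2*(-12) = -24)
r(R) = -22 (r(R) = 2 - 24 = -22)
H(F) = -22 + F (H(F) = F - 22 = -22 + F)
H(48) - 1*49710 = (-22 + 48) - 1*49710 = 26 - 49710 = -49684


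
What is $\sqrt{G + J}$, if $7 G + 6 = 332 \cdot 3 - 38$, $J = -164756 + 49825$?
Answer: $3 i \sqrt{12755} \approx 338.81 i$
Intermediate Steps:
$J = -114931$
$G = 136$ ($G = - \frac{6}{7} + \frac{332 \cdot 3 - 38}{7} = - \frac{6}{7} + \frac{996 - 38}{7} = - \frac{6}{7} + \frac{1}{7} \cdot 958 = - \frac{6}{7} + \frac{958}{7} = 136$)
$\sqrt{G + J} = \sqrt{136 - 114931} = \sqrt{-114795} = 3 i \sqrt{12755}$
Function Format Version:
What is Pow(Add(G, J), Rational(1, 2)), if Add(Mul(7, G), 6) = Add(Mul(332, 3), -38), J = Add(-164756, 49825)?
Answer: Mul(3, I, Pow(12755, Rational(1, 2))) ≈ Mul(338.81, I)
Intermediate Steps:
J = -114931
G = 136 (G = Add(Rational(-6, 7), Mul(Rational(1, 7), Add(Mul(332, 3), -38))) = Add(Rational(-6, 7), Mul(Rational(1, 7), Add(996, -38))) = Add(Rational(-6, 7), Mul(Rational(1, 7), 958)) = Add(Rational(-6, 7), Rational(958, 7)) = 136)
Pow(Add(G, J), Rational(1, 2)) = Pow(Add(136, -114931), Rational(1, 2)) = Pow(-114795, Rational(1, 2)) = Mul(3, I, Pow(12755, Rational(1, 2)))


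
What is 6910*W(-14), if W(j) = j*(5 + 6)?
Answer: -1064140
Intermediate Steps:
W(j) = 11*j (W(j) = j*11 = 11*j)
6910*W(-14) = 6910*(11*(-14)) = 6910*(-154) = -1064140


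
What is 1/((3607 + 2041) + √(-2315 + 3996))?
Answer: 1/5689 ≈ 0.00017578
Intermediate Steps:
1/((3607 + 2041) + √(-2315 + 3996)) = 1/(5648 + √1681) = 1/(5648 + 41) = 1/5689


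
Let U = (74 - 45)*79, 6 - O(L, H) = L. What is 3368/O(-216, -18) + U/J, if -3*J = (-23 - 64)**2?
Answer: 45913/3219 ≈ 14.263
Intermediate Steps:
O(L, H) = 6 - L
U = 2291 (U = 29*79 = 2291)
J = -2523 (J = -(-23 - 64)**2/3 = -1/3*(-87)**2 = -1/3*7569 = -2523)
3368/O(-216, -18) + U/J = 3368/(6 - 1*(-216)) + 2291/(-2523) = 3368/(6 + 216) + 2291*(-1/2523) = 3368/222 - 79/87 = 3368*(1/222) - 79/87 = 1684/111 - 79/87 = 45913/3219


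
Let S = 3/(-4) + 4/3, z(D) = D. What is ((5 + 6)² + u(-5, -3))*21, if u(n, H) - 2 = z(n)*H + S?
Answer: 11641/4 ≈ 2910.3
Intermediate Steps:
S = 7/12 (S = 3*(-¼) + 4*(⅓) = -¾ + 4/3 = 7/12 ≈ 0.58333)
u(n, H) = 31/12 + H*n (u(n, H) = 2 + (n*H + 7/12) = 2 + (H*n + 7/12) = 2 + (7/12 + H*n) = 31/12 + H*n)
((5 + 6)² + u(-5, -3))*21 = ((5 + 6)² + (31/12 - 3*(-5)))*21 = (11² + (31/12 + 15))*21 = (121 + 211/12)*21 = (1663/12)*21 = 11641/4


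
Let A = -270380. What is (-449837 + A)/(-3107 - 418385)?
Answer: 720217/421492 ≈ 1.7087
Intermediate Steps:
(-449837 + A)/(-3107 - 418385) = (-449837 - 270380)/(-3107 - 418385) = -720217/(-421492) = -720217*(-1/421492) = 720217/421492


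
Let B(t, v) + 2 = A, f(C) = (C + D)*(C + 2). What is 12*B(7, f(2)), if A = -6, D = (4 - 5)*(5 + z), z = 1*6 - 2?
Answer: -96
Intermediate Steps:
z = 4 (z = 6 - 2 = 4)
D = -9 (D = (4 - 5)*(5 + 4) = -1*9 = -9)
f(C) = (-9 + C)*(2 + C) (f(C) = (C - 9)*(C + 2) = (-9 + C)*(2 + C))
B(t, v) = -8 (B(t, v) = -2 - 6 = -8)
12*B(7, f(2)) = 12*(-8) = -96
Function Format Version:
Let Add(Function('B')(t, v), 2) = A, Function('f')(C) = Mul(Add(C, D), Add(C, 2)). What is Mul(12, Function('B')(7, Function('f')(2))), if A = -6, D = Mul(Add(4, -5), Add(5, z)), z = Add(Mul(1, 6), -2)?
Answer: -96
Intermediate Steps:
z = 4 (z = Add(6, -2) = 4)
D = -9 (D = Mul(Add(4, -5), Add(5, 4)) = Mul(-1, 9) = -9)
Function('f')(C) = Mul(Add(-9, C), Add(2, C)) (Function('f')(C) = Mul(Add(C, -9), Add(C, 2)) = Mul(Add(-9, C), Add(2, C)))
Function('B')(t, v) = -8 (Function('B')(t, v) = Add(-2, -6) = -8)
Mul(12, Function('B')(7, Function('f')(2))) = Mul(12, -8) = -96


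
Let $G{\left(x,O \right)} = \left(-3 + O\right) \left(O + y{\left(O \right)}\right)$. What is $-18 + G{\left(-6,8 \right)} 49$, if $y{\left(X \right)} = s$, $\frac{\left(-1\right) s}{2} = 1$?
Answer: $1452$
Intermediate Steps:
$s = -2$ ($s = \left(-2\right) 1 = -2$)
$y{\left(X \right)} = -2$
$G{\left(x,O \right)} = \left(-3 + O\right) \left(-2 + O\right)$ ($G{\left(x,O \right)} = \left(-3 + O\right) \left(O - 2\right) = \left(-3 + O\right) \left(-2 + O\right)$)
$-18 + G{\left(-6,8 \right)} 49 = -18 + \left(6 + 8^{2} - 40\right) 49 = -18 + \left(6 + 64 - 40\right) 49 = -18 + 30 \cdot 49 = -18 + 1470 = 1452$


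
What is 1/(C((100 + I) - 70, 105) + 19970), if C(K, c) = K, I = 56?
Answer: 1/20056 ≈ 4.9860e-5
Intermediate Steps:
1/(C((100 + I) - 70, 105) + 19970) = 1/(((100 + 56) - 70) + 19970) = 1/((156 - 70) + 19970) = 1/(86 + 19970) = 1/20056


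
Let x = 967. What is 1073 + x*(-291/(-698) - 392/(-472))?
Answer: 93864043/41182 ≈ 2279.3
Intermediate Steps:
1073 + x*(-291/(-698) - 392/(-472)) = 1073 + 967*(-291/(-698) - 392/(-472)) = 1073 + 967*(-291*(-1/698) - 392*(-1/472)) = 1073 + 967*(291/698 + 49/59) = 1073 + 967*(51371/41182) = 1073 + 49675757/41182 = 93864043/41182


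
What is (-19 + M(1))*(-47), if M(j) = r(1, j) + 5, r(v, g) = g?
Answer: 611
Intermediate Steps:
M(j) = 5 + j (M(j) = j + 5 = 5 + j)
(-19 + M(1))*(-47) = (-19 + (5 + 1))*(-47) = (-19 + 6)*(-47) = -13*(-47) = 611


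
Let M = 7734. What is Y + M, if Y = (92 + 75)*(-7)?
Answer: 6565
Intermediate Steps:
Y = -1169 (Y = 167*(-7) = -1169)
Y + M = -1169 + 7734 = 6565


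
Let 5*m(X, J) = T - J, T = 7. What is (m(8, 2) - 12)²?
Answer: 121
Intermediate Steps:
m(X, J) = 7/5 - J/5 (m(X, J) = (7 - J)/5 = 7/5 - J/5)
(m(8, 2) - 12)² = ((7/5 - ⅕*2) - 12)² = ((7/5 - ⅖) - 12)² = (1 - 12)² = (-11)² = 121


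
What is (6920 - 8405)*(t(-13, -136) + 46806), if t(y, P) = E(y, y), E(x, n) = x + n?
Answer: -69468300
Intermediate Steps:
E(x, n) = n + x
t(y, P) = 2*y (t(y, P) = y + y = 2*y)
(6920 - 8405)*(t(-13, -136) + 46806) = (6920 - 8405)*(2*(-13) + 46806) = -1485*(-26 + 46806) = -1485*46780 = -69468300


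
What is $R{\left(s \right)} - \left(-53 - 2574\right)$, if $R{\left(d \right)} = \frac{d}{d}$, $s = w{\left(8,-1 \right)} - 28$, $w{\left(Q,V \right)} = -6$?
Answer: $2628$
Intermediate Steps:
$s = -34$ ($s = -6 - 28 = -34$)
$R{\left(d \right)} = 1$
$R{\left(s \right)} - \left(-53 - 2574\right) = 1 - \left(-53 - 2574\right) = 1 - -2627 = 1 + 2627 = 2628$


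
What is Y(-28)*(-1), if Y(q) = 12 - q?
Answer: -40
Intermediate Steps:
Y(-28)*(-1) = (12 - 1*(-28))*(-1) = (12 + 28)*(-1) = 40*(-1) = -40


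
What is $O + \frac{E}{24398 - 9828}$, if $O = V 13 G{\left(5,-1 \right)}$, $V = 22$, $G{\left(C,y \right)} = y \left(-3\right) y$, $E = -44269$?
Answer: $- \frac{12545329}{14570} \approx -861.04$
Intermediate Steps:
$G{\left(C,y \right)} = - 3 y^{2}$ ($G{\left(C,y \right)} = - 3 y y = - 3 y^{2}$)
$O = -858$ ($O = 22 \cdot 13 \left(- 3 \left(-1\right)^{2}\right) = 286 \left(\left(-3\right) 1\right) = 286 \left(-3\right) = -858$)
$O + \frac{E}{24398 - 9828} = -858 - \frac{44269}{24398 - 9828} = -858 - \frac{44269}{14570} = - \frac{12545329}{14570}$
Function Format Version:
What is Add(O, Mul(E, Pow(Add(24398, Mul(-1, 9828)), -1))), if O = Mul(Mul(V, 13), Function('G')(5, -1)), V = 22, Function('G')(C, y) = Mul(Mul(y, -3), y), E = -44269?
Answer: Rational(-12545329, 14570) ≈ -861.04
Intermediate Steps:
Function('G')(C, y) = Mul(-3, Pow(y, 2)) (Function('G')(C, y) = Mul(Mul(-3, y), y) = Mul(-3, Pow(y, 2)))
O = -858 (O = Mul(Mul(22, 13), Mul(-3, Pow(-1, 2))) = Mul(286, Mul(-3, 1)) = Mul(286, -3) = -858)
Add(O, Mul(E, Pow(Add(24398, Mul(-1, 9828)), -1))) = Add(-858, Mul(-44269, Pow(Add(24398, Mul(-1, 9828)), -1))) = Add(-858, Mul(-44269, Pow(Add(24398, -9828), -1))) = Add(-858, Mul(-44269, Pow(14570, -1))) = Add(-858, Mul(-44269, Rational(1, 14570))) = Add(-858, Rational(-44269, 14570)) = Rational(-12545329, 14570)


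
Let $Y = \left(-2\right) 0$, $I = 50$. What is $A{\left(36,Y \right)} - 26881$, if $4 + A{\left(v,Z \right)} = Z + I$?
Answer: $-26835$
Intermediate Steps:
$Y = 0$
$A{\left(v,Z \right)} = 46 + Z$ ($A{\left(v,Z \right)} = -4 + \left(Z + 50\right) = -4 + \left(50 + Z\right) = 46 + Z$)
$A{\left(36,Y \right)} - 26881 = \left(46 + 0\right) - 26881 = 46 - 26881 = -26835$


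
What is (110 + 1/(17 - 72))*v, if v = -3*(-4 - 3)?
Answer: 127029/55 ≈ 2309.6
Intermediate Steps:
v = 21 (v = -3*(-7) = 21)
(110 + 1/(17 - 72))*v = (110 + 1/(17 - 72))*21 = (110 + 1/(-55))*21 = (110 - 1/55)*21 = (6049/55)*21 = 127029/55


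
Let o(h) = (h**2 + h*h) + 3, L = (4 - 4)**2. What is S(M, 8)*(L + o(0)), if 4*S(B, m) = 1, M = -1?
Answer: 3/4 ≈ 0.75000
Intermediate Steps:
S(B, m) = 1/4 (S(B, m) = (1/4)*1 = 1/4)
L = 0 (L = 0**2 = 0)
o(h) = 3 + 2*h**2 (o(h) = (h**2 + h**2) + 3 = 2*h**2 + 3 = 3 + 2*h**2)
S(M, 8)*(L + o(0)) = (0 + (3 + 2*0**2))/4 = (0 + (3 + 2*0))/4 = (0 + (3 + 0))/4 = (0 + 3)/4 = (1/4)*3 = 3/4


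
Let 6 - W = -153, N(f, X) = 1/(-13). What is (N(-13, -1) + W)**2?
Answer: 4268356/169 ≈ 25257.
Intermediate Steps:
N(f, X) = -1/13
W = 159 (W = 6 - 1*(-153) = 6 + 153 = 159)
(N(-13, -1) + W)**2 = (-1/13 + 159)**2 = (2066/13)**2 = 4268356/169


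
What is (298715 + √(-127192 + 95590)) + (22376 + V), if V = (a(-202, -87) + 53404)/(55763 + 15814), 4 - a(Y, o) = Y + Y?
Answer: 2089344029/6507 + I*√31602 ≈ 3.2109e+5 + 177.77*I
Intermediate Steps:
a(Y, o) = 4 - 2*Y (a(Y, o) = 4 - (Y + Y) = 4 - 2*Y)
V = 4892/6507 (V = ((4 - 2*(-202)) + 53404)/(55763 + 15814) = ((4 + 404) + 53404)/71577 = (408 + 53404)*(1/71577) = 53812*(1/71577) = 4892/6507 ≈ 0.75181)
(298715 + √(-127192 + 95590)) + (22376 + V) = (298715 + √(-127192 + 95590)) + (22376 + 4892/6507) = (298715 + √(-31602)) + 145605524/6507 = (298715 + I*√31602) + 145605524/6507 = 2089344029/6507 + I*√31602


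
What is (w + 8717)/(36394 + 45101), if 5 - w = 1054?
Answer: 852/9055 ≈ 0.094092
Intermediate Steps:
w = -1049 (w = 5 - 1*1054 = 5 - 1054 = -1049)
(w + 8717)/(36394 + 45101) = (-1049 + 8717)/(36394 + 45101) = 7668/81495 = 7668*(1/81495) = 852/9055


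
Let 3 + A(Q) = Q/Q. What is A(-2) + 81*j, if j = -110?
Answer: -8912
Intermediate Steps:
A(Q) = -2 (A(Q) = -3 + Q/Q = -3 + 1 = -2)
A(-2) + 81*j = -2 + 81*(-110) = -2 - 8910 = -8912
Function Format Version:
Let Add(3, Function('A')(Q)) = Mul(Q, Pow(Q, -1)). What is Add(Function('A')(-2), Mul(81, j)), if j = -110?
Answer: -8912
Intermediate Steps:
Function('A')(Q) = -2 (Function('A')(Q) = Add(-3, Mul(Q, Pow(Q, -1))) = Add(-3, 1) = -2)
Add(Function('A')(-2), Mul(81, j)) = Add(-2, Mul(81, -110)) = Add(-2, -8910) = -8912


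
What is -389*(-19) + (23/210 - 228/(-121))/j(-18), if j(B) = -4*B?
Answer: 13522032983/1829520 ≈ 7391.0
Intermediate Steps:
-389*(-19) + (23/210 - 228/(-121))/j(-18) = -389*(-19) + (23/210 - 228/(-121))/((-4*(-18))) = 7391 + (23*(1/210) - 228*(-1/121))/72 = 7391 + (23/210 + 228/121)*(1/72) = 7391 + (50663/25410)*(1/72) = 7391 + 50663/1829520 = 13522032983/1829520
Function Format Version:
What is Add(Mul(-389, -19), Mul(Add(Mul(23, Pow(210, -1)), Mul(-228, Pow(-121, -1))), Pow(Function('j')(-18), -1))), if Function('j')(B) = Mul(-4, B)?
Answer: Rational(13522032983, 1829520) ≈ 7391.0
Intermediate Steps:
Add(Mul(-389, -19), Mul(Add(Mul(23, Pow(210, -1)), Mul(-228, Pow(-121, -1))), Pow(Function('j')(-18), -1))) = Add(Mul(-389, -19), Mul(Add(Mul(23, Pow(210, -1)), Mul(-228, Pow(-121, -1))), Pow(Mul(-4, -18), -1))) = Add(7391, Mul(Add(Mul(23, Rational(1, 210)), Mul(-228, Rational(-1, 121))), Pow(72, -1))) = Add(7391, Mul(Add(Rational(23, 210), Rational(228, 121)), Rational(1, 72))) = Add(7391, Mul(Rational(50663, 25410), Rational(1, 72))) = Add(7391, Rational(50663, 1829520)) = Rational(13522032983, 1829520)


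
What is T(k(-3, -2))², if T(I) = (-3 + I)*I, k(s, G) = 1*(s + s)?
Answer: 2916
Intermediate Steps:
k(s, G) = 2*s (k(s, G) = 1*(2*s) = 2*s)
T(I) = I*(-3 + I)
T(k(-3, -2))² = ((2*(-3))*(-3 + 2*(-3)))² = (-6*(-3 - 6))² = (-6*(-9))² = 54² = 2916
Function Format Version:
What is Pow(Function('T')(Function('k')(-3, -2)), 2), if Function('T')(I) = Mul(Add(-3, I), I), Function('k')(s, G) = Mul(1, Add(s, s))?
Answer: 2916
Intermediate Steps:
Function('k')(s, G) = Mul(2, s) (Function('k')(s, G) = Mul(1, Mul(2, s)) = Mul(2, s))
Function('T')(I) = Mul(I, Add(-3, I))
Pow(Function('T')(Function('k')(-3, -2)), 2) = Pow(Mul(Mul(2, -3), Add(-3, Mul(2, -3))), 2) = Pow(Mul(-6, Add(-3, -6)), 2) = Pow(Mul(-6, -9), 2) = Pow(54, 2) = 2916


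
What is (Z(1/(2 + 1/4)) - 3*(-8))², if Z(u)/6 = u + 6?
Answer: 35344/9 ≈ 3927.1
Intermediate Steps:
Z(u) = 36 + 6*u (Z(u) = 6*(u + 6) = 6*(6 + u) = 36 + 6*u)
(Z(1/(2 + 1/4)) - 3*(-8))² = ((36 + 6/(2 + 1/4)) - 3*(-8))² = ((36 + 6/(2 + ¼)) + 24)² = ((36 + 6/(9/4)) + 24)² = ((36 + 6*(4/9)) + 24)² = ((36 + 8/3) + 24)² = (116/3 + 24)² = (188/3)² = 35344/9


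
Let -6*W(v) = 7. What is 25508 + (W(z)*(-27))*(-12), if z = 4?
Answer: 25130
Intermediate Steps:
W(v) = -7/6 (W(v) = -⅙*7 = -7/6)
25508 + (W(z)*(-27))*(-12) = 25508 - 7/6*(-27)*(-12) = 25508 + (63/2)*(-12) = 25508 - 378 = 25130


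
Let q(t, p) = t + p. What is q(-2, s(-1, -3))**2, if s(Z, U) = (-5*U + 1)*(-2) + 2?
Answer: 1024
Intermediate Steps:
s(Z, U) = 10*U (s(Z, U) = (1 - 5*U)*(-2) + 2 = (-2 + 10*U) + 2 = 10*U)
q(t, p) = p + t
q(-2, s(-1, -3))**2 = (10*(-3) - 2)**2 = (-30 - 2)**2 = (-32)**2 = 1024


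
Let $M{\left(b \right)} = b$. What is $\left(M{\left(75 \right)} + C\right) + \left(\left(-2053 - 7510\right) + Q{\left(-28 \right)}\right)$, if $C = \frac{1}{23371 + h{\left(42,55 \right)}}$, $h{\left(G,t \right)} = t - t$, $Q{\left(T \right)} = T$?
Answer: $- \frac{222398435}{23371} \approx -9516.0$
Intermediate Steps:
$h{\left(G,t \right)} = 0$
$C = \frac{1}{23371}$ ($C = \frac{1}{23371 + 0} = \frac{1}{23371} \approx 4.2788 \cdot 10^{-5}$)
$\left(M{\left(75 \right)} + C\right) + \left(\left(-2053 - 7510\right) + Q{\left(-28 \right)}\right) = \left(75 + \frac{1}{23371}\right) - 9591 = \frac{1752826}{23371} - 9591 = - \frac{222398435}{23371}$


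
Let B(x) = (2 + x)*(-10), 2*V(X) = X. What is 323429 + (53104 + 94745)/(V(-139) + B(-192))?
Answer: 1184369267/3661 ≈ 3.2351e+5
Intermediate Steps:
V(X) = X/2
B(x) = -20 - 10*x
323429 + (53104 + 94745)/(V(-139) + B(-192)) = 323429 + (53104 + 94745)/((1/2)*(-139) + (-20 - 10*(-192))) = 323429 + 147849/(-139/2 + (-20 + 1920)) = 323429 + 147849/(-139/2 + 1900) = 323429 + 147849/(3661/2) = 323429 + 147849*(2/3661) = 323429 + 295698/3661 = 1184369267/3661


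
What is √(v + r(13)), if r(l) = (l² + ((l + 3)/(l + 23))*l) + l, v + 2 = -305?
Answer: I*√1073/3 ≈ 10.919*I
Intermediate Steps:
v = -307 (v = -2 - 305 = -307)
r(l) = l + l² + l*(3 + l)/(23 + l) (r(l) = (l² + ((3 + l)/(23 + l))*l) + l = (l² + l*(3 + l)/(23 + l)) + l = l + l² + l*(3 + l)/(23 + l))
√(v + r(13)) = √(-307 + 13*(26 + 13² + 25*13)/(23 + 13)) = √(-307 + 13*(26 + 169 + 325)/36) = √(-307 + 13*(1/36)*520) = √(-307 + 1690/9) = √(-1073/9) = I*√1073/3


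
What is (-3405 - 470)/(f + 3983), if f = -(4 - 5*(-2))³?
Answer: -3875/1239 ≈ -3.1275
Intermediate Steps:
f = -2744 (f = -(4 + 10)³ = -1*14³ = -1*2744 = -2744)
(-3405 - 470)/(f + 3983) = (-3405 - 470)/(-2744 + 3983) = -3875/1239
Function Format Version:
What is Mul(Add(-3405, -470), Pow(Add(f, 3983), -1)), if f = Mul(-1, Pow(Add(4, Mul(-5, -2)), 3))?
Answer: Rational(-3875, 1239) ≈ -3.1275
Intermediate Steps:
f = -2744 (f = Mul(-1, Pow(Add(4, 10), 3)) = Mul(-1, Pow(14, 3)) = Mul(-1, 2744) = -2744)
Mul(Add(-3405, -470), Pow(Add(f, 3983), -1)) = Mul(Add(-3405, -470), Pow(Add(-2744, 3983), -1)) = Mul(-3875, Pow(1239, -1)) = Mul(-3875, Rational(1, 1239)) = Rational(-3875, 1239)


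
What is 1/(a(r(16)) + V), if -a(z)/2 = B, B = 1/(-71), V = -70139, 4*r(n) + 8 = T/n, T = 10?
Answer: -71/4979867 ≈ -1.4257e-5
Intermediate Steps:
r(n) = -2 + 5/(2*n) (r(n) = -2 + (10/n)/4 = -2 + 5/(2*n))
B = -1/71 ≈ -0.014085
a(z) = 2/71 (a(z) = -2*(-1/71) = 2/71)
1/(a(r(16)) + V) = 1/(2/71 - 70139) = 1/(-4979867/71) = -71/4979867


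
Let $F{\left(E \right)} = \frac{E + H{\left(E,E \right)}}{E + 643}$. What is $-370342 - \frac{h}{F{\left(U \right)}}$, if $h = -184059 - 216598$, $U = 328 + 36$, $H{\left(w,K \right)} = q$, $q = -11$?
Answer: $\frac{272730873}{353} \approx 7.7261 \cdot 10^{5}$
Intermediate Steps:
$H{\left(w,K \right)} = -11$
$U = 364$
$F{\left(E \right)} = \frac{-11 + E}{643 + E}$ ($F{\left(E \right)} = \frac{E - 11}{E + 643} = \frac{-11 + E}{643 + E}$)
$h = -400657$
$-370342 - \frac{h}{F{\left(U \right)}} = -370342 - - \frac{400657}{\frac{1}{643 + 364} \left(-11 + 364\right)} = -370342 - - \frac{400657}{\frac{1}{1007} \cdot 353} = -370342 - - \frac{400657}{\frac{353}{1007}} = -370342 - \left(-400657\right) \frac{1007}{353} = -370342 - - \frac{403461599}{353} = -370342 + \frac{403461599}{353} = \frac{272730873}{353}$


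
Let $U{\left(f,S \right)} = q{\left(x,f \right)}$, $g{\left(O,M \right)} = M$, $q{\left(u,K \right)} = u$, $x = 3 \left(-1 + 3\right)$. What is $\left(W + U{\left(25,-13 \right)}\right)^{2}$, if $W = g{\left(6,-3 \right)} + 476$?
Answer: $229441$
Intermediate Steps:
$x = 6$ ($x = 3 \cdot 2 = 6$)
$U{\left(f,S \right)} = 6$
$W = 473$ ($W = -3 + 476 = 473$)
$\left(W + U{\left(25,-13 \right)}\right)^{2} = \left(473 + 6\right)^{2} = 479^{2} = 229441$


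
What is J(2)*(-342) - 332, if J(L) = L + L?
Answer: -1700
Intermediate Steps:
J(L) = 2*L
J(2)*(-342) - 332 = (2*2)*(-342) - 332 = 4*(-342) - 332 = -1368 - 332 = -1700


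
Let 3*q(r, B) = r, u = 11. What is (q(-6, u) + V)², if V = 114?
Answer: 12544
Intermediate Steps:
q(r, B) = r/3
(q(-6, u) + V)² = ((⅓)*(-6) + 114)² = (-2 + 114)² = 112² = 12544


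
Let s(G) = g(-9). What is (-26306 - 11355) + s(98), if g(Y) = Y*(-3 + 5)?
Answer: -37679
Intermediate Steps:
g(Y) = 2*Y (g(Y) = Y*2 = 2*Y)
s(G) = -18 (s(G) = 2*(-9) = -18)
(-26306 - 11355) + s(98) = (-26306 - 11355) - 18 = -37661 - 18 = -37679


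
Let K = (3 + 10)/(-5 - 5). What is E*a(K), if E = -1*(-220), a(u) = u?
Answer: -286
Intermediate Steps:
K = -13/10 (K = 13/(-10) = 13*(-⅒) = -13/10 ≈ -1.3000)
E = 220
E*a(K) = 220*(-13/10) = -286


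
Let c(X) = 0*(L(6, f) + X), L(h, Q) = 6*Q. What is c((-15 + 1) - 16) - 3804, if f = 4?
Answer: -3804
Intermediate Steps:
c(X) = 0 (c(X) = 0*(6*4 + X) = 0*(24 + X) = 0)
c((-15 + 1) - 16) - 3804 = 0 - 3804 = -3804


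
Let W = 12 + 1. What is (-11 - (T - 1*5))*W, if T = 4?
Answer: -130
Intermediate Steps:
W = 13
(-11 - (T - 1*5))*W = (-11 - (4 - 1*5))*13 = (-11 - (4 - 5))*13 = (-11 - 1*(-1))*13 = (-11 + 1)*13 = -10*13 = -130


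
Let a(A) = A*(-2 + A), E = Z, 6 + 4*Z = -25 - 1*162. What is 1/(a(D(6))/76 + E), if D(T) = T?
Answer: -76/3643 ≈ -0.020862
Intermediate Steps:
Z = -193/4 (Z = -3/2 + (-25 - 1*162)/4 = -3/2 + (-25 - 162)/4 = -3/2 + (¼)*(-187) = -3/2 - 187/4 = -193/4 ≈ -48.250)
E = -193/4 ≈ -48.250
1/(a(D(6))/76 + E) = 1/((6*(-2 + 6))/76 - 193/4) = 1/((6*4)*(1/76) - 193/4) = 1/(24*(1/76) - 193/4) = 1/(6/19 - 193/4) = 1/(-3643/76) = -76/3643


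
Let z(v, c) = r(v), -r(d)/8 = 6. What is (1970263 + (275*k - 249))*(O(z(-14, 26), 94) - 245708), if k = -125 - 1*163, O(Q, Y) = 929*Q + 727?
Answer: -547528682422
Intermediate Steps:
r(d) = -48 (r(d) = -8*6 = -48)
z(v, c) = -48
O(Q, Y) = 727 + 929*Q
k = -288 (k = -125 - 163 = -288)
(1970263 + (275*k - 249))*(O(z(-14, 26), 94) - 245708) = (1970263 + (275*(-288) - 249))*((727 + 929*(-48)) - 245708) = (1970263 + (-79200 - 249))*((727 - 44592) - 245708) = (1970263 - 79449)*(-43865 - 245708) = 1890814*(-289573) = -547528682422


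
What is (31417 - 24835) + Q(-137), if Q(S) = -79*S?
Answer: 17405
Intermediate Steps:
(31417 - 24835) + Q(-137) = (31417 - 24835) - 79*(-137) = 6582 + 10823 = 17405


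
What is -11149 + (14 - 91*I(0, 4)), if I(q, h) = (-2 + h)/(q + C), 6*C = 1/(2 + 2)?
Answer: -15503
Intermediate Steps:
C = 1/24 (C = 1/(6*(2 + 2)) = (⅙)/4 = (⅙)*(¼) = 1/24 ≈ 0.041667)
I(q, h) = (-2 + h)/(1/24 + q) (I(q, h) = (-2 + h)/(q + 1/24) = (-2 + h)/(1/24 + q))
-11149 + (14 - 91*I(0, 4)) = -11149 + (14 - 2184*(-2 + 4)/(1 + 24*0)) = -11149 + (14 - 2184*2/(1 + 0)) = -11149 + (14 - 2184*2/1) = -11149 + (14 - 2184*2) = -11149 + (14 - 91*48) = -11149 + (14 - 4368) = -11149 - 4354 = -15503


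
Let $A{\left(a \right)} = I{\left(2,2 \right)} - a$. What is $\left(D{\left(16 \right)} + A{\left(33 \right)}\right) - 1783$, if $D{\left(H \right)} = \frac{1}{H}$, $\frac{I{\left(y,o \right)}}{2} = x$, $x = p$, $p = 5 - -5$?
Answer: $- \frac{28735}{16} \approx -1795.9$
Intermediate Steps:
$p = 10$ ($p = 5 + 5 = 10$)
$x = 10$
$I{\left(y,o \right)} = 20$ ($I{\left(y,o \right)} = 2 \cdot 10 = 20$)
$A{\left(a \right)} = 20 - a$
$\left(D{\left(16 \right)} + A{\left(33 \right)}\right) - 1783 = \left(\frac{1}{16} + \left(20 - 33\right)\right) - 1783 = \left(\frac{1}{16} - 13\right) - 1783 = - \frac{207}{16} - 1783 = - \frac{28735}{16}$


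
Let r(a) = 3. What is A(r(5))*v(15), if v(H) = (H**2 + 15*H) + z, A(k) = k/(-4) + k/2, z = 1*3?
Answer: 1359/4 ≈ 339.75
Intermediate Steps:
z = 3
A(k) = k/4 (A(k) = k*(-1/4) + k*(1/2) = -k/4 + k/2 = k/4)
v(H) = 3 + H**2 + 15*H (v(H) = (H**2 + 15*H) + 3 = 3 + H**2 + 15*H)
A(r(5))*v(15) = ((1/4)*3)*(3 + 15**2 + 15*15) = 3*(3 + 225 + 225)/4 = (3/4)*453 = 1359/4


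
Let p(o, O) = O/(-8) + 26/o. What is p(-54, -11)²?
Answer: 37249/46656 ≈ 0.79838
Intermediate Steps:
p(o, O) = 26/o - O/8 (p(o, O) = O*(-⅛) + 26/o = -O/8 + 26/o = 26/o - O/8)
p(-54, -11)² = (26/(-54) - ⅛*(-11))² = (26*(-1/54) + 11/8)² = (-13/27 + 11/8)² = (193/216)² = 37249/46656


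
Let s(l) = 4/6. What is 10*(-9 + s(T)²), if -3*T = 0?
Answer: -770/9 ≈ -85.556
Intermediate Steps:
T = 0 (T = -⅓*0 = 0)
s(l) = ⅔ (s(l) = 4*(⅙) = ⅔)
10*(-9 + s(T)²) = 10*(-9 + (⅔)²) = 10*(-9 + 4/9) = 10*(-77/9) = -770/9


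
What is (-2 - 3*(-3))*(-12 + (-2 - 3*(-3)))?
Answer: -35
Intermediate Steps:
(-2 - 3*(-3))*(-12 + (-2 - 3*(-3))) = (-2 + 9)*(-12 + (-2 + 9)) = 7*(-12 + 7) = 7*(-5) = -35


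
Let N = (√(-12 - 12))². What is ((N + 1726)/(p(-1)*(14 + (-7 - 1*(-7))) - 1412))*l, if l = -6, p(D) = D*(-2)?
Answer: 2553/346 ≈ 7.3786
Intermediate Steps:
p(D) = -2*D
N = -24 (N = (√(-24))² = (2*I*√6)² = -24)
((N + 1726)/(p(-1)*(14 + (-7 - 1*(-7))) - 1412))*l = ((-24 + 1726)/((-2*(-1))*(14 + (-7 - 1*(-7))) - 1412))*(-6) = (1702/(2*(14 + (-7 + 7)) - 1412))*(-6) = (1702/(2*(14 + 0) - 1412))*(-6) = (1702/(2*14 - 1412))*(-6) = (1702/(28 - 1412))*(-6) = (1702/(-1384))*(-6) = (1702*(-1/1384))*(-6) = -851/692*(-6) = 2553/346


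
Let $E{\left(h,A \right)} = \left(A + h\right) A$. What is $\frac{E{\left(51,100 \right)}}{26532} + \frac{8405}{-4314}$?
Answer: $- \frac{13155005}{9538254} \approx -1.3792$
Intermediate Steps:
$E{\left(h,A \right)} = A \left(A + h\right)$
$\frac{E{\left(51,100 \right)}}{26532} + \frac{8405}{-4314} = \frac{100 \left(100 + 51\right)}{26532} + \frac{8405}{-4314} = 100 \cdot 151 \cdot \frac{1}{26532} + 8405 \left(- \frac{1}{4314}\right) = 15100 \cdot \frac{1}{26532} - \frac{8405}{4314} = \frac{3775}{6633} - \frac{8405}{4314} = - \frac{13155005}{9538254}$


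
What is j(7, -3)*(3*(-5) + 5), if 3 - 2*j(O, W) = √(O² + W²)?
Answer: -15 + 5*√58 ≈ 23.079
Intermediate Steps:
j(O, W) = 3/2 - √(O² + W²)/2
j(7, -3)*(3*(-5) + 5) = (3/2 - √(7² + (-3)²)/2)*(3*(-5) + 5) = (3/2 - √(49 + 9)/2)*(-15 + 5) = (3/2 - √58/2)*(-10) = -15 + 5*√58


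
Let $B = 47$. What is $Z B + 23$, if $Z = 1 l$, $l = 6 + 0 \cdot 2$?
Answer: $305$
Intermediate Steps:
$l = 6$ ($l = 6 + 0 = 6$)
$Z = 6$ ($Z = 1 \cdot 6 = 6$)
$Z B + 23 = 6 \cdot 47 + 23 = 282 + 23 = 305$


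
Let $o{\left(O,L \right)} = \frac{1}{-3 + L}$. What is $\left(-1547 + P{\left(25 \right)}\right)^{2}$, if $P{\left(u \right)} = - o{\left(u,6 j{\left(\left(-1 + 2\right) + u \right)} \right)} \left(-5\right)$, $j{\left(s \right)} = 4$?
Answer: $\frac{1055080324}{441} \approx 2.3925 \cdot 10^{6}$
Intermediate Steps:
$P{\left(u \right)} = \frac{5}{21}$ ($P{\left(u \right)} = - \frac{-5}{-3 + 6 \cdot 4} = - \frac{-5}{-3 + 24} = - \frac{-5}{21} = \left(-1\right) \left(- \frac{5}{21}\right) = \frac{5}{21}$)
$\left(-1547 + P{\left(25 \right)}\right)^{2} = \left(-1547 + \frac{5}{21}\right)^{2} = \left(- \frac{32482}{21}\right)^{2} = \frac{1055080324}{441}$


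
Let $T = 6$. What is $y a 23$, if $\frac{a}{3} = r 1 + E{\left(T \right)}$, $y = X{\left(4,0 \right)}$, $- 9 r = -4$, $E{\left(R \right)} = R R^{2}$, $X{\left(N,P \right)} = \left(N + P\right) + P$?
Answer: $\frac{179216}{3} \approx 59739.0$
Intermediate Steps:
$X{\left(N,P \right)} = N + 2 P$
$E{\left(R \right)} = R^{3}$
$r = \frac{4}{9}$ ($r = \left(- \frac{1}{9}\right) \left(-4\right) = \frac{4}{9} \approx 0.44444$)
$y = 4$ ($y = 4 + 2 \cdot 0 = 4 + 0 = 4$)
$a = \frac{1948}{3}$ ($a = 3 \left(\frac{4}{9} \cdot 1 + 6^{3}\right) = 3 \left(\frac{4}{9} + 216\right) = 3 \cdot \frac{1948}{9} = \frac{1948}{3} \approx 649.33$)
$y a 23 = 4 \cdot \frac{1948}{3} \cdot 23 = \frac{7792}{3} \cdot 23 = \frac{179216}{3}$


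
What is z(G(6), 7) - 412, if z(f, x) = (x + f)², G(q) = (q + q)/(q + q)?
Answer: -348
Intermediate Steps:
G(q) = 1 (G(q) = (2*q)/((2*q)) = (2*q)*(1/(2*q)) = 1)
z(f, x) = (f + x)²
z(G(6), 7) - 412 = (1 + 7)² - 412 = 8² - 412 = 64 - 412 = -348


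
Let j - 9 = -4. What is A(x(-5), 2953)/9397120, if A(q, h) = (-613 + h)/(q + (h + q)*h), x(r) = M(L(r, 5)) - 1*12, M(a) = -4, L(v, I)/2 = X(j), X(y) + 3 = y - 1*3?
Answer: 117/4075035245920 ≈ 2.8711e-11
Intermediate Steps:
j = 5 (j = 9 - 4 = 5)
X(y) = -6 + y (X(y) = -3 + (y - 1*3) = -3 + (y - 3) = -3 + (-3 + y) = -6 + y)
L(v, I) = -2 (L(v, I) = 2*(-6 + 5) = 2*(-1) = -2)
x(r) = -16 (x(r) = -4 - 1*12 = -4 - 12 = -16)
A(q, h) = (-613 + h)/(q + h*(h + q))
A(x(-5), 2953)/9397120 = ((-613 + 2953)/(-16 + 2953² + 2953*(-16)))/9397120 = (2340/(-16 + 8720209 - 47248))*(1/9397120) = (2340/8672945)*(1/9397120) = ((1/8672945)*2340)*(1/9397120) = (468/1734589)*(1/9397120) = 117/4075035245920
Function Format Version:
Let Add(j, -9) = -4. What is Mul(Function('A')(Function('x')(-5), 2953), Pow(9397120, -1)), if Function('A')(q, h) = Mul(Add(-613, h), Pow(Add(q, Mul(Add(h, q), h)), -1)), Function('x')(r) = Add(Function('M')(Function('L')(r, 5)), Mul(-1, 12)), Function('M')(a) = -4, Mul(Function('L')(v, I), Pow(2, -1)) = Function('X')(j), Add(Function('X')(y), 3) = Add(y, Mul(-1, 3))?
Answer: Rational(117, 4075035245920) ≈ 2.8711e-11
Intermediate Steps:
j = 5 (j = Add(9, -4) = 5)
Function('X')(y) = Add(-6, y) (Function('X')(y) = Add(-3, Add(y, Mul(-1, 3))) = Add(-3, Add(y, -3)) = Add(-3, Add(-3, y)) = Add(-6, y))
Function('L')(v, I) = -2 (Function('L')(v, I) = Mul(2, Add(-6, 5)) = Mul(2, -1) = -2)
Function('x')(r) = -16 (Function('x')(r) = Add(-4, Mul(-1, 12)) = Add(-4, -12) = -16)
Function('A')(q, h) = Mul(Pow(Add(q, Mul(h, Add(h, q))), -1), Add(-613, h)) (Function('A')(q, h) = Mul(Add(-613, h), Pow(Add(q, Mul(h, Add(h, q))), -1)) = Mul(Pow(Add(q, Mul(h, Add(h, q))), -1), Add(-613, h)))
Mul(Function('A')(Function('x')(-5), 2953), Pow(9397120, -1)) = Mul(Mul(Pow(Add(-16, Pow(2953, 2), Mul(2953, -16)), -1), Add(-613, 2953)), Pow(9397120, -1)) = Mul(Mul(Pow(Add(-16, 8720209, -47248), -1), 2340), Rational(1, 9397120)) = Mul(Mul(Pow(8672945, -1), 2340), Rational(1, 9397120)) = Mul(Mul(Rational(1, 8672945), 2340), Rational(1, 9397120)) = Mul(Rational(468, 1734589), Rational(1, 9397120)) = Rational(117, 4075035245920)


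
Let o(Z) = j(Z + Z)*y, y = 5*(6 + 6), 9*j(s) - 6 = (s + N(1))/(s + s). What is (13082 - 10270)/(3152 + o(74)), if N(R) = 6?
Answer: 312132/354697 ≈ 0.88000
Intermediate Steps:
j(s) = ⅔ + (6 + s)/(18*s) (j(s) = ⅔ + ((s + 6)/(s + s))/9 = ⅔ + ((6 + s)/((2*s)))/9 = ⅔ + ((6 + s)*(1/(2*s)))/9 = ⅔ + ((6 + s)/(2*s))/9 = ⅔ + (6 + s)/(18*s))
y = 60 (y = 5*12 = 60)
o(Z) = 5*(6 + 26*Z)/(3*Z) (o(Z) = ((6 + 13*(Z + Z))/(18*(Z + Z)))*60 = ((6 + 13*(2*Z))/(18*((2*Z))))*60 = ((1/(2*Z))*(6 + 26*Z)/18)*60 = ((6 + 26*Z)/(36*Z))*60 = 5*(6 + 26*Z)/(3*Z))
(13082 - 10270)/(3152 + o(74)) = (13082 - 10270)/(3152 + (130/3 + 10/74)) = 2812/(3152 + (130/3 + 10*(1/74))) = 2812/(3152 + (130/3 + 5/37)) = 2812/(3152 + 4825/111) = 2812/(354697/111) = 2812*(111/354697) = 312132/354697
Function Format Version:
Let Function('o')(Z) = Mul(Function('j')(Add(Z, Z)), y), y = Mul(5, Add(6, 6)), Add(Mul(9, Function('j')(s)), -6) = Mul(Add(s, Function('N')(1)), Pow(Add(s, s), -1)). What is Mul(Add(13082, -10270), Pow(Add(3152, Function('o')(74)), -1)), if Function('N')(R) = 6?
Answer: Rational(312132, 354697) ≈ 0.88000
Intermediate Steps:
Function('j')(s) = Add(Rational(2, 3), Mul(Rational(1, 18), Pow(s, -1), Add(6, s))) (Function('j')(s) = Add(Rational(2, 3), Mul(Rational(1, 9), Mul(Add(s, 6), Pow(Add(s, s), -1)))) = Add(Rational(2, 3), Mul(Rational(1, 9), Mul(Add(6, s), Pow(Mul(2, s), -1)))) = Add(Rational(2, 3), Mul(Rational(1, 9), Mul(Add(6, s), Mul(Rational(1, 2), Pow(s, -1))))) = Add(Rational(2, 3), Mul(Rational(1, 9), Mul(Rational(1, 2), Pow(s, -1), Add(6, s)))) = Add(Rational(2, 3), Mul(Rational(1, 18), Pow(s, -1), Add(6, s))))
y = 60 (y = Mul(5, 12) = 60)
Function('o')(Z) = Mul(Rational(5, 3), Pow(Z, -1), Add(6, Mul(26, Z))) (Function('o')(Z) = Mul(Mul(Rational(1, 18), Pow(Add(Z, Z), -1), Add(6, Mul(13, Add(Z, Z)))), 60) = Mul(Mul(Rational(1, 18), Pow(Mul(2, Z), -1), Add(6, Mul(13, Mul(2, Z)))), 60) = Mul(Mul(Rational(1, 18), Mul(Rational(1, 2), Pow(Z, -1)), Add(6, Mul(26, Z))), 60) = Mul(Mul(Rational(1, 36), Pow(Z, -1), Add(6, Mul(26, Z))), 60) = Mul(Rational(5, 3), Pow(Z, -1), Add(6, Mul(26, Z))))
Mul(Add(13082, -10270), Pow(Add(3152, Function('o')(74)), -1)) = Mul(Add(13082, -10270), Pow(Add(3152, Add(Rational(130, 3), Mul(10, Pow(74, -1)))), -1)) = Mul(2812, Pow(Add(3152, Add(Rational(130, 3), Mul(10, Rational(1, 74)))), -1)) = Mul(2812, Pow(Add(3152, Add(Rational(130, 3), Rational(5, 37))), -1)) = Mul(2812, Pow(Add(3152, Rational(4825, 111)), -1)) = Mul(2812, Pow(Rational(354697, 111), -1)) = Mul(2812, Rational(111, 354697)) = Rational(312132, 354697)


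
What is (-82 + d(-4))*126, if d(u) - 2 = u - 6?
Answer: -11340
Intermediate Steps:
d(u) = -4 + u (d(u) = 2 + (u - 6) = 2 + (-6 + u) = -4 + u)
(-82 + d(-4))*126 = (-82 + (-4 - 4))*126 = (-82 - 8)*126 = -90*126 = -11340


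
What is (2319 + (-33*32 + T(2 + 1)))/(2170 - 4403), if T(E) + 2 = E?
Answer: -1264/2233 ≈ -0.56605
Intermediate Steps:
T(E) = -2 + E
(2319 + (-33*32 + T(2 + 1)))/(2170 - 4403) = (2319 + (-33*32 + (-2 + (2 + 1))))/(2170 - 4403) = (2319 + (-1056 + (-2 + 3)))/(-2233) = (2319 + (-1056 + 1))*(-1/2233) = (2319 - 1055)*(-1/2233) = 1264*(-1/2233) = -1264/2233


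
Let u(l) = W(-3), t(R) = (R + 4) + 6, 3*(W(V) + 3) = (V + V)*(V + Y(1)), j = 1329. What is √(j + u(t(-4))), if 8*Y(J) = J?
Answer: √5327/2 ≈ 36.493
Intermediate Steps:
Y(J) = J/8
W(V) = -3 + 2*V*(⅛ + V)/3 (W(V) = -3 + ((V + V)*(V + (⅛)*1))/3 = -3 + ((2*V)*(V + ⅛))/3 = -3 + ((2*V)*(⅛ + V))/3 = -3 + (2*V*(⅛ + V))/3 = -3 + 2*V*(⅛ + V)/3)
t(R) = 10 + R (t(R) = (4 + R) + 6 = 10 + R)
u(l) = 11/4 (u(l) = -3 + (1/12)*(-3) + (⅔)*(-3)² = -3 - ¼ + (⅔)*9 = -3 - ¼ + 6 = 11/4)
√(j + u(t(-4))) = √(1329 + 11/4) = √(5327/4) = √5327/2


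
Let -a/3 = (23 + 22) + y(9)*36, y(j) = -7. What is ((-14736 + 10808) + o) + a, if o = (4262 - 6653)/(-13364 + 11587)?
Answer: -5874148/1777 ≈ -3305.7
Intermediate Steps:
a = 621 (a = -3*((23 + 22) - 7*36) = -3*(45 - 252) = -3*(-207) = 621)
o = 2391/1777 (o = -2391/(-1777) = -2391*(-1/1777) = 2391/1777 ≈ 1.3455)
((-14736 + 10808) + o) + a = ((-14736 + 10808) + 2391/1777) + 621 = (-3928 + 2391/1777) + 621 = -6977665/1777 + 621 = -5874148/1777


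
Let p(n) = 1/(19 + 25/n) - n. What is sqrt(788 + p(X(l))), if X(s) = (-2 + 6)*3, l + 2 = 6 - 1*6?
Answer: 2*sqrt(12418505)/253 ≈ 27.858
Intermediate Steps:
l = -2 (l = -2 + (6 - 1*6) = -2 + (6 - 6) = -2 + 0 = -2)
X(s) = 12 (X(s) = 4*3 = 12)
sqrt(788 + p(X(l))) = sqrt(788 - 1*12*(24 + 19*12)/(25 + 19*12)) = sqrt(788 - 1*12*(24 + 228)/(25 + 228)) = sqrt(788 - 1*12*252/253) = sqrt(788 - 1*12*1/253*252) = sqrt(788 - 3024/253) = sqrt(196340/253) = 2*sqrt(12418505)/253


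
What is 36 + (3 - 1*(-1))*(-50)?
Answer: -164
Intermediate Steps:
36 + (3 - 1*(-1))*(-50) = 36 + (3 + 1)*(-50) = 36 + 4*(-50) = 36 - 200 = -164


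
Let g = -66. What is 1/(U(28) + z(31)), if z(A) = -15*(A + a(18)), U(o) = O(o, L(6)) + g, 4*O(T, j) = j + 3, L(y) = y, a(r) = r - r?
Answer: -4/2115 ≈ -0.0018913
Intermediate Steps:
a(r) = 0
O(T, j) = 3/4 + j/4 (O(T, j) = (j + 3)/4 = (3 + j)/4 = 3/4 + j/4)
U(o) = -255/4 (U(o) = (3/4 + (1/4)*6) - 66 = (3/4 + 3/2) - 66 = 9/4 - 66 = -255/4)
z(A) = -15*A (z(A) = -15*(A + 0) = -15*A)
1/(U(28) + z(31)) = 1/(-255/4 - 15*31) = 1/(-255/4 - 465) = 1/(-2115/4) = -4/2115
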